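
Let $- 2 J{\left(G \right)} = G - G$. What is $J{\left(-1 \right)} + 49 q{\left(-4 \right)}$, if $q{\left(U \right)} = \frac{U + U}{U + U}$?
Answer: $49$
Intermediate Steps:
$J{\left(G \right)} = 0$ ($J{\left(G \right)} = - \frac{G - G}{2} = \left(- \frac{1}{2}\right) 0 = 0$)
$q{\left(U \right)} = 1$ ($q{\left(U \right)} = \frac{2 U}{2 U} = 2 U \frac{1}{2 U} = 1$)
$J{\left(-1 \right)} + 49 q{\left(-4 \right)} = 0 + 49 \cdot 1 = 0 + 49 = 49$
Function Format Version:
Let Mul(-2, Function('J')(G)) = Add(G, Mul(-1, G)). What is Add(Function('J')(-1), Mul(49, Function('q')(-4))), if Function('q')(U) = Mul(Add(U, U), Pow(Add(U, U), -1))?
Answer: 49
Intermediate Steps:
Function('J')(G) = 0 (Function('J')(G) = Mul(Rational(-1, 2), Add(G, Mul(-1, G))) = Mul(Rational(-1, 2), 0) = 0)
Function('q')(U) = 1 (Function('q')(U) = Mul(Mul(2, U), Pow(Mul(2, U), -1)) = Mul(Mul(2, U), Mul(Rational(1, 2), Pow(U, -1))) = 1)
Add(Function('J')(-1), Mul(49, Function('q')(-4))) = Add(0, Mul(49, 1)) = Add(0, 49) = 49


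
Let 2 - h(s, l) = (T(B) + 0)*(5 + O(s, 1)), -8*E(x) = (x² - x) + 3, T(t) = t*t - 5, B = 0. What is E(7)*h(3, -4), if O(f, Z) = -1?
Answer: -495/4 ≈ -123.75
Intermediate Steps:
T(t) = -5 + t² (T(t) = t² - 5 = -5 + t²)
E(x) = -3/8 - x²/8 + x/8 (E(x) = -((x² - x) + 3)/8 = -(3 + x² - x)/8 = -3/8 - x²/8 + x/8)
h(s, l) = 22 (h(s, l) = 2 - ((-5 + 0²) + 0)*(5 - 1) = 2 - ((-5 + 0) + 0)*4 = 2 - (-5 + 0)*4 = 2 - (-5)*4 = 2 - 1*(-20) = 2 + 20 = 22)
E(7)*h(3, -4) = (-3/8 - ⅛*7² + (⅛)*7)*22 = (-3/8 - ⅛*49 + 7/8)*22 = (-3/8 - 49/8 + 7/8)*22 = -45/8*22 = -495/4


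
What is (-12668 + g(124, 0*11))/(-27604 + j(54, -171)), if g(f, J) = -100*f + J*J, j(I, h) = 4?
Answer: 2089/2300 ≈ 0.90826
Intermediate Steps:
g(f, J) = J² - 100*f (g(f, J) = -100*f + J² = J² - 100*f)
(-12668 + g(124, 0*11))/(-27604 + j(54, -171)) = (-12668 + ((0*11)² - 100*124))/(-27604 + 4) = (-12668 + (0² - 12400))/(-27600) = (-12668 + (0 - 12400))*(-1/27600) = (-12668 - 12400)*(-1/27600) = -25068*(-1/27600) = 2089/2300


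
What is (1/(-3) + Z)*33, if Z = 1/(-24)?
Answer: -99/8 ≈ -12.375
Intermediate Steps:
Z = -1/24 ≈ -0.041667
(1/(-3) + Z)*33 = (1/(-3) - 1/24)*33 = (-⅓ - 1/24)*33 = -3/8*33 = -99/8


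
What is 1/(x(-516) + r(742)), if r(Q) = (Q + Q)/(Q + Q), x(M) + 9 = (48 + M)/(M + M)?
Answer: -86/649 ≈ -0.13251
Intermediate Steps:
x(M) = -9 + (48 + M)/(2*M) (x(M) = -9 + (48 + M)/(M + M) = -9 + (48 + M)/((2*M)) = -9 + (48 + M)*(1/(2*M)) = -9 + (48 + M)/(2*M))
r(Q) = 1 (r(Q) = (2*Q)/((2*Q)) = (2*Q)*(1/(2*Q)) = 1)
1/(x(-516) + r(742)) = 1/((-17/2 + 24/(-516)) + 1) = 1/((-17/2 + 24*(-1/516)) + 1) = 1/((-17/2 - 2/43) + 1) = 1/(-735/86 + 1) = 1/(-649/86) = -86/649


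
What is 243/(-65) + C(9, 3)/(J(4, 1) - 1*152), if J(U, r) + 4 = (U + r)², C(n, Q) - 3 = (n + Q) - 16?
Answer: -31768/8515 ≈ -3.7308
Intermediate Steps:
C(n, Q) = -13 + Q + n (C(n, Q) = 3 + ((n + Q) - 16) = 3 + ((Q + n) - 16) = 3 + (-16 + Q + n) = -13 + Q + n)
J(U, r) = -4 + (U + r)²
243/(-65) + C(9, 3)/(J(4, 1) - 1*152) = 243/(-65) + (-13 + 3 + 9)/((-4 + (4 + 1)²) - 1*152) = 243*(-1/65) - 1/((-4 + 5²) - 152) = -243/65 - 1/((-4 + 25) - 152) = -243/65 - 1/(21 - 152) = -243/65 - 1/(-131) = -243/65 - 1*(-1/131) = -243/65 + 1/131 = -31768/8515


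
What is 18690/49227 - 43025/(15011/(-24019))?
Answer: 16957440865805/246315499 ≈ 68844.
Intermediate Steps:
18690/49227 - 43025/(15011/(-24019)) = 18690*(1/49227) - 43025/(15011*(-1/24019)) = 6230/16409 - 43025/(-15011/24019) = 6230/16409 - 43025*(-24019/15011) = 6230/16409 + 1033417475/15011 = 16957440865805/246315499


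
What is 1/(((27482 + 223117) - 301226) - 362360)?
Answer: -1/412987 ≈ -2.4214e-6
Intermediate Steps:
1/(((27482 + 223117) - 301226) - 362360) = 1/((250599 - 301226) - 362360) = 1/(-50627 - 362360) = 1/(-412987) = -1/412987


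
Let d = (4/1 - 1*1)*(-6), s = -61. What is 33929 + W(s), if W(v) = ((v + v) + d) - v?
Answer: 33850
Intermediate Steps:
d = -18 (d = (4*1 - 1)*(-6) = (4 - 1)*(-6) = 3*(-6) = -18)
W(v) = -18 + v (W(v) = ((v + v) - 18) - v = (2*v - 18) - v = (-18 + 2*v) - v = -18 + v)
33929 + W(s) = 33929 + (-18 - 61) = 33929 - 79 = 33850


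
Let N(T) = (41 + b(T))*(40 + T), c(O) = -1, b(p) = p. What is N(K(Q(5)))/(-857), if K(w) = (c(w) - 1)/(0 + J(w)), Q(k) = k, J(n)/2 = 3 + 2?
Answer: -40596/21425 ≈ -1.8948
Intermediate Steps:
J(n) = 10 (J(n) = 2*(3 + 2) = 2*5 = 10)
K(w) = -1/5 (K(w) = (-1 - 1)/(0 + 10) = -2/10 = -2*1/10 = -1/5)
N(T) = (40 + T)*(41 + T) (N(T) = (41 + T)*(40 + T) = (40 + T)*(41 + T))
N(K(Q(5)))/(-857) = (1640 + (-1/5)**2 + 81*(-1/5))/(-857) = (1640 + 1/25 - 81/5)*(-1/857) = (40596/25)*(-1/857) = -40596/21425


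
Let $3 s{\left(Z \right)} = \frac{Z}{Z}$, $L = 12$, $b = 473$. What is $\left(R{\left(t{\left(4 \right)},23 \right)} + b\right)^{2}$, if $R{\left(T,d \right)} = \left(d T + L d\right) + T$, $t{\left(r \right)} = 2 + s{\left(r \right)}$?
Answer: $648025$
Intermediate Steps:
$s{\left(Z \right)} = \frac{1}{3}$ ($s{\left(Z \right)} = \frac{Z \frac{1}{Z}}{3} = \frac{1}{3} \cdot 1 = \frac{1}{3}$)
$t{\left(r \right)} = \frac{7}{3}$ ($t{\left(r \right)} = 2 + \frac{1}{3} = \frac{7}{3}$)
$R{\left(T,d \right)} = T + 12 d + T d$ ($R{\left(T,d \right)} = \left(d T + 12 d\right) + T = \left(T d + 12 d\right) + T = \left(12 d + T d\right) + T = T + 12 d + T d$)
$\left(R{\left(t{\left(4 \right)},23 \right)} + b\right)^{2} = \left(\left(\frac{7}{3} + 12 \cdot 23 + \frac{7}{3} \cdot 23\right) + 473\right)^{2} = \left(\left(\frac{7}{3} + 276 + \frac{161}{3}\right) + 473\right)^{2} = \left(332 + 473\right)^{2} = 805^{2} = 648025$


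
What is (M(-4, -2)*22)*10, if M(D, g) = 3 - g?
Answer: 1100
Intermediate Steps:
(M(-4, -2)*22)*10 = ((3 - 1*(-2))*22)*10 = ((3 + 2)*22)*10 = (5*22)*10 = 110*10 = 1100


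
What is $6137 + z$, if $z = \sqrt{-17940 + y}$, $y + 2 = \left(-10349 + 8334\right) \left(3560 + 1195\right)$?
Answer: $6137 + i \sqrt{9599267} \approx 6137.0 + 3098.3 i$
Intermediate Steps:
$y = -9581327$ ($y = -2 + \left(-10349 + 8334\right) \left(3560 + 1195\right) = -2 - 9581325 = -9581327$)
$z = i \sqrt{9599267}$ ($z = \sqrt{-17940 - 9581327} = \sqrt{-9599267} = i \sqrt{9599267} \approx 3098.3 i$)
$6137 + z = 6137 + i \sqrt{9599267}$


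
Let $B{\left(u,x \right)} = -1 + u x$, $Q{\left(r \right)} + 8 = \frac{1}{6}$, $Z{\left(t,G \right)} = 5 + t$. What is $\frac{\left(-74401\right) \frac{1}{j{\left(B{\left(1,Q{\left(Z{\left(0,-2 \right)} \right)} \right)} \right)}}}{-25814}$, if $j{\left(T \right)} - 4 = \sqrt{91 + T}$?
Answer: $- \frac{892812}{5124079} + \frac{74401 \sqrt{2958}}{10248158} \approx 0.22061$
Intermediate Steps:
$Q{\left(r \right)} = - \frac{47}{6}$ ($Q{\left(r \right)} = -8 + \frac{1}{6} = - \frac{47}{6}$)
$j{\left(T \right)} = 4 + \sqrt{91 + T}$
$\frac{\left(-74401\right) \frac{1}{j{\left(B{\left(1,Q{\left(Z{\left(0,-2 \right)} \right)} \right)} \right)}}}{-25814} = \frac{\left(-74401\right) \frac{1}{4 + \sqrt{91 + \left(-1 + 1 \left(- \frac{47}{6}\right)\right)}}}{-25814} = - \frac{74401}{4 + \sqrt{91 - \frac{53}{6}}} \left(- \frac{1}{25814}\right) = - \frac{74401}{4 + \sqrt{\frac{493}{6}}} \left(- \frac{1}{25814}\right) = - \frac{74401}{4 + \frac{\sqrt{2958}}{6}} \left(- \frac{1}{25814}\right) = \frac{74401}{25814 \left(4 + \frac{\sqrt{2958}}{6}\right)}$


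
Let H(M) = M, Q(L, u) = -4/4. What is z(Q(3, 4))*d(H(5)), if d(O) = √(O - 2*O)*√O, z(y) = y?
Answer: -5*I ≈ -5.0*I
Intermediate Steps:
Q(L, u) = -1 (Q(L, u) = -4*¼ = -1)
d(O) = √O*√(-O) (d(O) = √(-O)*√O = √O*√(-O))
z(Q(3, 4))*d(H(5)) = -√5*√(-1*5) = -√5*√(-5) = -√5*I*√5 = -5*I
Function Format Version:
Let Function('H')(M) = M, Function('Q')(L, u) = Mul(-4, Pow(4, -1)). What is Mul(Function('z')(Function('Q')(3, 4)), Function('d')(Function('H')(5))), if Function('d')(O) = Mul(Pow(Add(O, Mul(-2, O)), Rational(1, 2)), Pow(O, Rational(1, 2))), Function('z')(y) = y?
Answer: Mul(-5, I) ≈ Mul(-5.0000, I)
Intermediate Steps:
Function('Q')(L, u) = -1 (Function('Q')(L, u) = Mul(-4, Rational(1, 4)) = -1)
Function('d')(O) = Mul(Pow(O, Rational(1, 2)), Pow(Mul(-1, O), Rational(1, 2))) (Function('d')(O) = Mul(Pow(Mul(-1, O), Rational(1, 2)), Pow(O, Rational(1, 2))) = Mul(Pow(O, Rational(1, 2)), Pow(Mul(-1, O), Rational(1, 2))))
Mul(Function('z')(Function('Q')(3, 4)), Function('d')(Function('H')(5))) = Mul(-1, Mul(Pow(5, Rational(1, 2)), Pow(Mul(-1, 5), Rational(1, 2)))) = Mul(-1, Mul(Pow(5, Rational(1, 2)), Pow(-5, Rational(1, 2)))) = Mul(-1, Mul(Pow(5, Rational(1, 2)), Mul(I, Pow(5, Rational(1, 2))))) = Mul(-1, Mul(5, I)) = Mul(-5, I)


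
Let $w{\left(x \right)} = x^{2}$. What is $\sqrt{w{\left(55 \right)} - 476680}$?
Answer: $i \sqrt{473655} \approx 688.23 i$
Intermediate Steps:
$\sqrt{w{\left(55 \right)} - 476680} = \sqrt{55^{2} - 476680} = \sqrt{3025 - 476680} = \sqrt{-473655} = i \sqrt{473655}$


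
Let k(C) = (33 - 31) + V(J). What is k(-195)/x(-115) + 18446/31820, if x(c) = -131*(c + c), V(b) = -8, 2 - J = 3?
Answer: 27779353/47936830 ≈ 0.57950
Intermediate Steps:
J = -1 (J = 2 - 1*3 = 2 - 3 = -1)
x(c) = -262*c
k(C) = -6 (k(C) = (33 - 31) - 8 = 2 - 8 = -6)
k(-195)/x(-115) + 18446/31820 = -6/((-262*(-115))) + 18446/31820 = -6/30130 + 18446*(1/31820) = -6*1/30130 + 9223/15910 = -3/15065 + 9223/15910 = 27779353/47936830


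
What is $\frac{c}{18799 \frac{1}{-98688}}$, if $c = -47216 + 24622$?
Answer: $\frac{202705152}{1709} \approx 1.1861 \cdot 10^{5}$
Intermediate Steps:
$c = -22594$
$\frac{c}{18799 \frac{1}{-98688}} = - \frac{22594}{18799 \frac{1}{-98688}} = - \frac{22594}{18799 \left(- \frac{1}{98688}\right)} = - \frac{22594}{- \frac{18799}{98688}} = \left(-22594\right) \left(- \frac{98688}{18799}\right) = \frac{202705152}{1709}$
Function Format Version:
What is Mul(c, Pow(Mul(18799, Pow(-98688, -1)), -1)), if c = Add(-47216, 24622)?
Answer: Rational(202705152, 1709) ≈ 1.1861e+5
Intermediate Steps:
c = -22594
Mul(c, Pow(Mul(18799, Pow(-98688, -1)), -1)) = Mul(-22594, Pow(Mul(18799, Pow(-98688, -1)), -1)) = Mul(-22594, Pow(Mul(18799, Rational(-1, 98688)), -1)) = Mul(-22594, Pow(Rational(-18799, 98688), -1)) = Mul(-22594, Rational(-98688, 18799)) = Rational(202705152, 1709)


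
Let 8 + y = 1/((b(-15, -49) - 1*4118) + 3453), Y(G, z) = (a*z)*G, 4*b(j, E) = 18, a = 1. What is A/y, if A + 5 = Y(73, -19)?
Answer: 919416/5285 ≈ 173.97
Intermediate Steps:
b(j, E) = 9/2 (b(j, E) = (¼)*18 = 9/2)
Y(G, z) = G*z (Y(G, z) = (1*z)*G = z*G = G*z)
A = -1392 (A = -5 + 73*(-19) = -5 - 1387 = -1392)
y = -10570/1321 (y = -8 + 1/((9/2 - 1*4118) + 3453) = -8 + 1/((9/2 - 4118) + 3453) = -8 + 1/(-8227/2 + 3453) = -8 + 1/(-1321/2) = -8 - 2/1321 = -10570/1321 ≈ -8.0015)
A/y = -1392/(-10570/1321) = -1392*(-1321/10570) = 919416/5285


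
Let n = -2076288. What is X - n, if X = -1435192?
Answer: 641096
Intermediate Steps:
X - n = -1435192 - 1*(-2076288) = -1435192 + 2076288 = 641096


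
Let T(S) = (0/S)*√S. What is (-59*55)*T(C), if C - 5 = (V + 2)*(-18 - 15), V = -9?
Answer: 0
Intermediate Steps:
C = 236 (C = 5 + (-9 + 2)*(-18 - 15) = 5 - 7*(-33) = 5 + 231 = 236)
T(S) = 0 (T(S) = 0*√S = 0)
(-59*55)*T(C) = -59*55*0 = -3245*0 = 0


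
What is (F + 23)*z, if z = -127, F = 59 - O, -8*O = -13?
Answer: -81661/8 ≈ -10208.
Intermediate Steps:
O = 13/8 (O = -1/8*(-13) = 13/8 ≈ 1.6250)
F = 459/8 (F = 59 - 1*13/8 = 59 - 13/8 = 459/8 ≈ 57.375)
(F + 23)*z = (459/8 + 23)*(-127) = (643/8)*(-127) = -81661/8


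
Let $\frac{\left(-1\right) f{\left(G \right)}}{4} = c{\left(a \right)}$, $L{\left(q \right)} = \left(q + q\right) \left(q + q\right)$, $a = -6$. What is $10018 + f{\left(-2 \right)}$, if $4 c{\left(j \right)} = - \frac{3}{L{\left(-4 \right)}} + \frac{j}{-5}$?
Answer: $\frac{3205391}{320} \approx 10017.0$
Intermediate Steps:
$L{\left(q \right)} = 4 q^{2}$ ($L{\left(q \right)} = 2 q 2 q = 4 q^{2}$)
$c{\left(j \right)} = - \frac{3}{256} - \frac{j}{20}$ ($c{\left(j \right)} = \frac{- \frac{3}{4 \left(-4\right)^{2}} + \frac{j}{-5}}{4} = \frac{- \frac{3}{4 \cdot 16} + j \left(- \frac{1}{5}\right)}{4} = \frac{- \frac{3}{64} - \frac{j}{5}}{4} = - \frac{3}{256} - \frac{j}{20}$)
$f{\left(G \right)} = - \frac{369}{320}$ ($f{\left(G \right)} = - 4 \left(- \frac{3}{256} - - \frac{3}{10}\right) = - 4 \left(- \frac{3}{256} + \frac{3}{10}\right) = \left(-4\right) \frac{369}{1280} = - \frac{369}{320}$)
$10018 + f{\left(-2 \right)} = 10018 - \frac{369}{320} = \frac{3205391}{320}$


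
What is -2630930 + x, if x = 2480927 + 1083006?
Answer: 933003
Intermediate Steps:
x = 3563933
-2630930 + x = -2630930 + 3563933 = 933003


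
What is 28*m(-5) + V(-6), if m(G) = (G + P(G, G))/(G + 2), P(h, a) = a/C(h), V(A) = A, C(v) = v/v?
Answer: 262/3 ≈ 87.333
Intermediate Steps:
C(v) = 1
P(h, a) = a (P(h, a) = a/1 = a*1 = a)
m(G) = 2*G/(2 + G) (m(G) = (G + G)/(G + 2) = (2*G)/(2 + G) = 2*G/(2 + G))
28*m(-5) + V(-6) = 28*(2*(-5)/(2 - 5)) - 6 = 28*(2*(-5)/(-3)) - 6 = 28*(2*(-5)*(-⅓)) - 6 = 28*(10/3) - 6 = 280/3 - 6 = 262/3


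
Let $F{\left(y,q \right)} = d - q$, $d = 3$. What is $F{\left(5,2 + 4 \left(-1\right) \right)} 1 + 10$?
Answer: $15$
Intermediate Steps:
$F{\left(y,q \right)} = 3 - q$
$F{\left(5,2 + 4 \left(-1\right) \right)} 1 + 10 = \left(3 - \left(2 + 4 \left(-1\right)\right)\right) 1 + 10 = \left(3 - \left(2 - 4\right)\right) 1 + 10 = \left(3 - -2\right) 1 + 10 = \left(3 + 2\right) 1 + 10 = 5 \cdot 1 + 10 = 5 + 10 = 15$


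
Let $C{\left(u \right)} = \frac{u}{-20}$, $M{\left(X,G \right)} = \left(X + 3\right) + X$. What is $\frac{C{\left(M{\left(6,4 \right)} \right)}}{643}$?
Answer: $- \frac{3}{2572} \approx -0.0011664$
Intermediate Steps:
$M{\left(X,G \right)} = 3 + 2 X$ ($M{\left(X,G \right)} = \left(3 + X\right) + X = 3 + 2 X$)
$C{\left(u \right)} = - \frac{u}{20}$ ($C{\left(u \right)} = u \left(- \frac{1}{20}\right) = - \frac{u}{20}$)
$\frac{C{\left(M{\left(6,4 \right)} \right)}}{643} = \frac{\left(- \frac{1}{20}\right) \left(3 + 2 \cdot 6\right)}{643} = - \frac{3 + 12}{20} \cdot \frac{1}{643} = \left(- \frac{1}{20}\right) 15 \cdot \frac{1}{643} = \left(- \frac{3}{4}\right) \frac{1}{643} = - \frac{3}{2572}$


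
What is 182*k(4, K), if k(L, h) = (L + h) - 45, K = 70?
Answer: 5278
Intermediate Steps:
k(L, h) = -45 + L + h
182*k(4, K) = 182*(-45 + 4 + 70) = 182*29 = 5278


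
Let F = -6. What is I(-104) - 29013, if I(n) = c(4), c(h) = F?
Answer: -29019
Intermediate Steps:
c(h) = -6
I(n) = -6
I(-104) - 29013 = -6 - 29013 = -29019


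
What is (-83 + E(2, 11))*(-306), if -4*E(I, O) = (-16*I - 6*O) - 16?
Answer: 16677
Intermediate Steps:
E(I, O) = 4 + 4*I + 3*O/2 (E(I, O) = -((-16*I - 6*O) - 16)/4 = -(-16 - 16*I - 6*O)/4 = 4 + 4*I + 3*O/2)
(-83 + E(2, 11))*(-306) = (-83 + (4 + 4*2 + (3/2)*11))*(-306) = (-83 + (4 + 8 + 33/2))*(-306) = (-83 + 57/2)*(-306) = -109/2*(-306) = 16677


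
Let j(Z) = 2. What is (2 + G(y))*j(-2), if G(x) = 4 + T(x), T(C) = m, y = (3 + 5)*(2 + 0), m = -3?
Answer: 6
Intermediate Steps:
y = 16 (y = 8*2 = 16)
T(C) = -3
G(x) = 1 (G(x) = 4 - 3 = 1)
(2 + G(y))*j(-2) = (2 + 1)*2 = 3*2 = 6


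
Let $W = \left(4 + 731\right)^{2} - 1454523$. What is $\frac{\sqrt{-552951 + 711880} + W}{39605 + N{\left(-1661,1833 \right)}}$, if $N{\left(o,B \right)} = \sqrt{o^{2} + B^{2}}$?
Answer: $- \frac{2414051486}{104162481} - \frac{\sqrt{972456354490}}{1562437215} + \frac{7921 \sqrt{158929}}{312487443} + \frac{304766 \sqrt{6118810}}{520812405} \approx -21.719$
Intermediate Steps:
$N{\left(o,B \right)} = \sqrt{B^{2} + o^{2}}$
$W = -914298$ ($W = 735^{2} - 1454523 = 540225 - 1454523 = -914298$)
$\frac{\sqrt{-552951 + 711880} + W}{39605 + N{\left(-1661,1833 \right)}} = \frac{\sqrt{-552951 + 711880} - 914298}{39605 + \sqrt{1833^{2} + \left(-1661\right)^{2}}} = \frac{\sqrt{158929} - 914298}{39605 + \sqrt{3359889 + 2758921}} = \frac{-914298 + \sqrt{158929}}{39605 + \sqrt{6118810}}$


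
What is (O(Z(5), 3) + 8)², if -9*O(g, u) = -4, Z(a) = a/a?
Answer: 5776/81 ≈ 71.309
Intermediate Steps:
Z(a) = 1
O(g, u) = 4/9 (O(g, u) = -⅑*(-4) = 4/9)
(O(Z(5), 3) + 8)² = (4/9 + 8)² = (76/9)² = 5776/81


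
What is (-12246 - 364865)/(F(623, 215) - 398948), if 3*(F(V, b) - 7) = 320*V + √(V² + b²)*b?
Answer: 66380165187/57344377807 + 14308035*√434354/57344377807 ≈ 1.3220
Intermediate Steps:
F(V, b) = 7 + 320*V/3 + b*√(V² + b²)/3 (F(V, b) = 7 + (320*V + √(V² + b²)*b)/3 = 7 + (320*V + b*√(V² + b²))/3 = 7 + (320*V/3 + b*√(V² + b²)/3) = 7 + 320*V/3 + b*√(V² + b²)/3)
(-12246 - 364865)/(F(623, 215) - 398948) = (-12246 - 364865)/((7 + (320/3)*623 + (⅓)*215*√(623² + 215²)) - 398948) = -377111/((7 + 199360/3 + (⅓)*215*√(388129 + 46225)) - 398948) = -377111/((7 + 199360/3 + (⅓)*215*√434354) - 398948) = -377111/((7 + 199360/3 + 215*√434354/3) - 398948) = -377111/((199381/3 + 215*√434354/3) - 398948) = -377111/(-997463/3 + 215*√434354/3)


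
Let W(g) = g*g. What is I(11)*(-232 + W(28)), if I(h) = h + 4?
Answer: 8280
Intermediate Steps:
W(g) = g²
I(h) = 4 + h
I(11)*(-232 + W(28)) = (4 + 11)*(-232 + 28²) = 15*(-232 + 784) = 15*552 = 8280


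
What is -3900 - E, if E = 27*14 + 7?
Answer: -4285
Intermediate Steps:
E = 385 (E = 378 + 7 = 385)
-3900 - E = -3900 - 1*385 = -3900 - 385 = -4285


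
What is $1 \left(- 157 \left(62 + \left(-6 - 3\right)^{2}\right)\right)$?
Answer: $-22451$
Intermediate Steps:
$1 \left(- 157 \left(62 + \left(-6 - 3\right)^{2}\right)\right) = 1 \left(- 157 \left(62 + \left(-9\right)^{2}\right)\right) = 1 \left(- 157 \left(62 + 81\right)\right) = 1 \left(\left(-157\right) 143\right) = 1 \left(-22451\right) = -22451$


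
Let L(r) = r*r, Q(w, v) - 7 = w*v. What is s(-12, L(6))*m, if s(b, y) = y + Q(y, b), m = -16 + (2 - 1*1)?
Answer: 5835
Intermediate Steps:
Q(w, v) = 7 + v*w (Q(w, v) = 7 + w*v = 7 + v*w)
L(r) = r**2
m = -15 (m = -16 + (2 - 1) = -16 + 1 = -15)
s(b, y) = 7 + y + b*y (s(b, y) = y + (7 + b*y) = 7 + y + b*y)
s(-12, L(6))*m = (7 + 6**2 - 12*6**2)*(-15) = (7 + 36 - 12*36)*(-15) = (7 + 36 - 432)*(-15) = -389*(-15) = 5835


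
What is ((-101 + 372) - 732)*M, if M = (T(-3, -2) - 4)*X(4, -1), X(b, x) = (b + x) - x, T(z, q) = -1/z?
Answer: 20284/3 ≈ 6761.3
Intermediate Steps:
X(b, x) = b
M = -44/3 (M = (-1/(-3) - 4)*4 = (-1*(-⅓) - 4)*4 = (⅓ - 4)*4 = -11/3*4 = -44/3 ≈ -14.667)
((-101 + 372) - 732)*M = ((-101 + 372) - 732)*(-44/3) = (271 - 732)*(-44/3) = -461*(-44/3) = 20284/3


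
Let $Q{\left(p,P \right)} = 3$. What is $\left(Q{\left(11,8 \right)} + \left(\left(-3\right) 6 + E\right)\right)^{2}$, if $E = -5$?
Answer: $400$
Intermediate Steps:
$\left(Q{\left(11,8 \right)} + \left(\left(-3\right) 6 + E\right)\right)^{2} = \left(3 - 23\right)^{2} = \left(-20\right)^{2} = 400$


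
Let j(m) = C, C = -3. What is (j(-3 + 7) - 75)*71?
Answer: -5538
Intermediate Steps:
j(m) = -3
(j(-3 + 7) - 75)*71 = (-3 - 75)*71 = -78*71 = -5538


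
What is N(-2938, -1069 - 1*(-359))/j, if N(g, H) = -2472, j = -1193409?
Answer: 824/397803 ≈ 0.0020714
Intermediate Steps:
N(-2938, -1069 - 1*(-359))/j = -2472/(-1193409) = -2472*(-1/1193409) = 824/397803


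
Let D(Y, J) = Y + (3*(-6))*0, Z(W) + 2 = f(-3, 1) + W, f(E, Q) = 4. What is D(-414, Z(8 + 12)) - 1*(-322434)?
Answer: 322020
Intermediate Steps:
Z(W) = 2 + W (Z(W) = -2 + (4 + W) = 2 + W)
D(Y, J) = Y (D(Y, J) = Y - 18*0 = Y + 0 = Y)
D(-414, Z(8 + 12)) - 1*(-322434) = -414 - 1*(-322434) = -414 + 322434 = 322020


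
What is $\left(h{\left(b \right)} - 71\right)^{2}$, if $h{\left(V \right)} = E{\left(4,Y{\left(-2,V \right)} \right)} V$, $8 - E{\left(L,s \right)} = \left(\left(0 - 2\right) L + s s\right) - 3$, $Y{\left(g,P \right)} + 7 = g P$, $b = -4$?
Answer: $20449$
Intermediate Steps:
$Y{\left(g,P \right)} = -7 + P g$ ($Y{\left(g,P \right)} = -7 + g P = -7 + P g$)
$E{\left(L,s \right)} = 11 - s^{2} + 2 L$ ($E{\left(L,s \right)} = 8 - \left(\left(\left(0 - 2\right) L + s s\right) - 3\right) = 8 - \left(\left(\left(0 - 2\right) L + s^{2}\right) - 3\right) = 8 - \left(\left(- 2 L + s^{2}\right) - 3\right) = 8 - \left(\left(s^{2} - 2 L\right) - 3\right) = 8 - \left(-3 + s^{2} - 2 L\right) = 8 + \left(3 - s^{2} + 2 L\right) = 11 - s^{2} + 2 L$)
$h{\left(V \right)} = V \left(19 - \left(-7 - 2 V\right)^{2}\right)$ ($h{\left(V \right)} = \left(11 - \left(-7 + V \left(-2\right)\right)^{2} + 2 \cdot 4\right) V = \left(11 - \left(-7 - 2 V\right)^{2} + 8\right) V = \left(19 - \left(-7 - 2 V\right)^{2}\right) V = V \left(19 - \left(-7 - 2 V\right)^{2}\right)$)
$\left(h{\left(b \right)} - 71\right)^{2} = \left(\left(-1\right) \left(-4\right) \left(-19 + \left(7 + 2 \left(-4\right)\right)^{2}\right) - 71\right)^{2} = \left(\left(-1\right) \left(-4\right) \left(-19 + \left(7 - 8\right)^{2}\right) - 71\right)^{2} = \left(\left(-1\right) \left(-4\right) \left(-19 + \left(-1\right)^{2}\right) - 71\right)^{2} = \left(\left(-1\right) \left(-4\right) \left(-19 + 1\right) - 71\right)^{2} = \left(\left(-1\right) \left(-4\right) \left(-18\right) - 71\right)^{2} = \left(-72 - 71\right)^{2} = \left(-143\right)^{2} = 20449$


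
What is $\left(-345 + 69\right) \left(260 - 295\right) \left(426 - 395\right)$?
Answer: $299460$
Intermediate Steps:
$\left(-345 + 69\right) \left(260 - 295\right) \left(426 - 395\right) = \left(-276\right) \left(-35\right) \left(426 - 395\right) = 9660 \cdot 31 = 299460$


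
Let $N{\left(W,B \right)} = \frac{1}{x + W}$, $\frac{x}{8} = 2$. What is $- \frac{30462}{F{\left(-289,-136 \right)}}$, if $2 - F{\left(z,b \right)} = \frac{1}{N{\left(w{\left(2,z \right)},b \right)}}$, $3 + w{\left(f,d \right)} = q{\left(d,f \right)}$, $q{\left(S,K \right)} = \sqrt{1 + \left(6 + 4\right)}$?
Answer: $\frac{15231}{5} - \frac{15231 \sqrt{11}}{55} \approx 2127.7$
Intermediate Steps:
$x = 16$ ($x = 8 \cdot 2 = 16$)
$q{\left(S,K \right)} = \sqrt{11}$ ($q{\left(S,K \right)} = \sqrt{1 + 10} = \sqrt{11}$)
$w{\left(f,d \right)} = -3 + \sqrt{11}$
$N{\left(W,B \right)} = \frac{1}{16 + W}$
$F{\left(z,b \right)} = -11 - \sqrt{11}$ ($F{\left(z,b \right)} = 2 - \frac{1}{\frac{1}{16 - \left(3 - \sqrt{11}\right)}} = 2 - \frac{1}{\frac{1}{13 + \sqrt{11}}} = 2 - \left(13 + \sqrt{11}\right) = -11 - \sqrt{11}$)
$- \frac{30462}{F{\left(-289,-136 \right)}} = - \frac{30462}{-11 - \sqrt{11}}$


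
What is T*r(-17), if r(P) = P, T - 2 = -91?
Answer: 1513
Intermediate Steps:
T = -89 (T = 2 - 91 = -89)
T*r(-17) = -89*(-17) = 1513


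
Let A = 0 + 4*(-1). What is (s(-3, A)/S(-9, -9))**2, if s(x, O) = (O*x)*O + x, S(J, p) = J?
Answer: 289/9 ≈ 32.111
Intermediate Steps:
A = -4 (A = 0 - 4 = -4)
s(x, O) = x + x*O**2 (s(x, O) = x*O**2 + x = x + x*O**2)
(s(-3, A)/S(-9, -9))**2 = (-3*(1 + (-4)**2)/(-9))**2 = (-3*(1 + 16)*(-1/9))**2 = (-3*17*(-1/9))**2 = (-51*(-1/9))**2 = (17/3)**2 = 289/9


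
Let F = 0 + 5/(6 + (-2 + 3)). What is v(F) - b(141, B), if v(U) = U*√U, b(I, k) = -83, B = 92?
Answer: 83 + 5*√35/49 ≈ 83.604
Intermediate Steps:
F = 5/7 (F = 0 + 5/(6 + 1) = 0 + 5/7 = 5/7 ≈ 0.71429)
v(U) = U^(3/2)
v(F) - b(141, B) = (5/7)^(3/2) - 1*(-83) = 5*√35/49 + 83 = 83 + 5*√35/49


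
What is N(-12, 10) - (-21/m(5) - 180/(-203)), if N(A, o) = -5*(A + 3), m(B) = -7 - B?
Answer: 34399/812 ≈ 42.363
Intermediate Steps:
N(A, o) = -15 - 5*A (N(A, o) = -5*(3 + A) = -15 - 5*A)
N(-12, 10) - (-21/m(5) - 180/(-203)) = (-15 - 5*(-12)) - (-21/(-7 - 1*5) - 180/(-203)) = (-15 + 60) - (-21/(-7 - 5) - 180*(-1/203)) = 45 - (-21/(-12) + 180/203) = 45 - (-21*(-1/12) + 180/203) = 45 - (7/4 + 180/203) = 45 - 1*2141/812 = 45 - 2141/812 = 34399/812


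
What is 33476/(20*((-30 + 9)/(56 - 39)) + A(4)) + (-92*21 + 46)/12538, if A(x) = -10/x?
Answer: -7136147771/5798825 ≈ -1230.6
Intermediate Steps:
33476/(20*((-30 + 9)/(56 - 39)) + A(4)) + (-92*21 + 46)/12538 = 33476/(20*((-30 + 9)/(56 - 39)) - 10/4) + (-92*21 + 46)/12538 = 33476/(20*(-21/17) - 10*¼) + (-1932 + 46)*(1/12538) = 33476/(20*(-21*1/17) - 5/2) - 1886*1/12538 = 33476/(20*(-21/17) - 5/2) - 943/6269 = 33476/(-420/17 - 5/2) - 943/6269 = 33476/(-925/34) - 943/6269 = 33476*(-34/925) - 943/6269 = -1138184/925 - 943/6269 = -7136147771/5798825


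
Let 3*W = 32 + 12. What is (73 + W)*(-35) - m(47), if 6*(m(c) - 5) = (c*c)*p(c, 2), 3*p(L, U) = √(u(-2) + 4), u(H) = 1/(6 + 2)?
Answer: -9220/3 - 2209*√66/72 ≈ -3322.6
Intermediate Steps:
u(H) = ⅛ (u(H) = 1/8 = ⅛)
W = 44/3 (W = (32 + 12)/3 = (⅓)*44 = 44/3 ≈ 14.667)
p(L, U) = √66/12 (p(L, U) = √(⅛ + 4)/3 = √(33/8)/3 = (√66/4)/3 = √66/12)
m(c) = 5 + √66*c²/72 (m(c) = 5 + ((c*c)*(√66/12))/6 = 5 + (c²*(√66/12))/6 = 5 + (√66*c²/12)/6 = 5 + √66*c²/72)
(73 + W)*(-35) - m(47) = (73 + 44/3)*(-35) - (5 + (1/72)*√66*47²) = (263/3)*(-35) - (5 + (1/72)*√66*2209) = -9205/3 - (5 + 2209*√66/72) = -9205/3 + (-5 - 2209*√66/72) = -9220/3 - 2209*√66/72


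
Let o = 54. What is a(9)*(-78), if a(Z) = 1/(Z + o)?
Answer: -26/21 ≈ -1.2381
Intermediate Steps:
a(Z) = 1/(54 + Z) (a(Z) = 1/(Z + 54) = 1/(54 + Z))
a(9)*(-78) = -78/(54 + 9) = -78/63 = (1/63)*(-78) = -26/21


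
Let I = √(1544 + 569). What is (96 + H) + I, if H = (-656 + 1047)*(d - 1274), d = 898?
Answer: -146920 + √2113 ≈ -1.4687e+5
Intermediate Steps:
I = √2113 ≈ 45.967
H = -147016 (H = (-656 + 1047)*(898 - 1274) = 391*(-376) = -147016)
(96 + H) + I = (96 - 147016) + √2113 = -146920 + √2113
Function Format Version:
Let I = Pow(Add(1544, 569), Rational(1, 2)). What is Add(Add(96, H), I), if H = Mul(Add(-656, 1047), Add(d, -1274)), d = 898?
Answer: Add(-146920, Pow(2113, Rational(1, 2))) ≈ -1.4687e+5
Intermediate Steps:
I = Pow(2113, Rational(1, 2)) ≈ 45.967
H = -147016 (H = Mul(Add(-656, 1047), Add(898, -1274)) = Mul(391, -376) = -147016)
Add(Add(96, H), I) = Add(Add(96, -147016), Pow(2113, Rational(1, 2))) = Add(-146920, Pow(2113, Rational(1, 2)))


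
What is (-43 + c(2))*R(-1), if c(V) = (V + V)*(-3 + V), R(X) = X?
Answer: 47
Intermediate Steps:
c(V) = 2*V*(-3 + V) (c(V) = (2*V)*(-3 + V) = 2*V*(-3 + V))
(-43 + c(2))*R(-1) = (-43 + 2*2*(-3 + 2))*(-1) = (-43 + 2*2*(-1))*(-1) = (-43 - 4)*(-1) = -47*(-1) = 47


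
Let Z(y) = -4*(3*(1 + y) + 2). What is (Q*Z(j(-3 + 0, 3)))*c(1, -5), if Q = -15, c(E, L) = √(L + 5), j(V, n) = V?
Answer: 0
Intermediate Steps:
c(E, L) = √(5 + L)
Z(y) = -20 - 12*y (Z(y) = -4*((3 + 3*y) + 2) = -4*(5 + 3*y) = -20 - 12*y)
(Q*Z(j(-3 + 0, 3)))*c(1, -5) = (-15*(-20 - 12*(-3 + 0)))*√(5 - 5) = (-15*(-20 - 12*(-3)))*√0 = -15*(-20 + 36)*0 = -15*16*0 = -240*0 = 0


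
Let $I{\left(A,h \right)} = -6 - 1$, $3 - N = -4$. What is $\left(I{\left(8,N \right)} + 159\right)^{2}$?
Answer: $23104$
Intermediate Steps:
$N = 7$ ($N = 3 - -4 = 3 + 4 = 7$)
$I{\left(A,h \right)} = -7$ ($I{\left(A,h \right)} = -6 - 1 = -7$)
$\left(I{\left(8,N \right)} + 159\right)^{2} = \left(-7 + 159\right)^{2} = 152^{2} = 23104$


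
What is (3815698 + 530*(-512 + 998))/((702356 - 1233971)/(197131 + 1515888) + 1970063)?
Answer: 498400186163/241053915613 ≈ 2.0676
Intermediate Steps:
(3815698 + 530*(-512 + 998))/((702356 - 1233971)/(197131 + 1515888) + 1970063) = (3815698 + 530*486)/(-531615/1713019 + 1970063) = (3815698 + 257580)/(-531615*1/1713019 + 1970063) = 4073278/(-75945/244717 + 1970063) = 4073278/(482107831226/244717) = 4073278*(244717/482107831226) = 498400186163/241053915613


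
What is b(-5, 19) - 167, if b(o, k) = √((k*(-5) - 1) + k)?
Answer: -167 + I*√77 ≈ -167.0 + 8.775*I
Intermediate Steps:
b(o, k) = √(-1 - 4*k) (b(o, k) = √((-5*k - 1) + k) = √((-1 - 5*k) + k) = √(-1 - 4*k))
b(-5, 19) - 167 = √(-1 - 4*19) - 167 = √(-1 - 76) - 167 = √(-77) - 167 = I*√77 - 167 = -167 + I*√77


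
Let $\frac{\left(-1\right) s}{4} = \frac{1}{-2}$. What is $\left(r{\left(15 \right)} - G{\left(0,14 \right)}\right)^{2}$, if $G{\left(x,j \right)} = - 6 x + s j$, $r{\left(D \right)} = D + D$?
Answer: $4$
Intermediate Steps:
$s = 2$ ($s = - \frac{4}{-2} = \left(-4\right) \left(- \frac{1}{2}\right) = 2$)
$r{\left(D \right)} = 2 D$
$G{\left(x,j \right)} = - 6 x + 2 j$
$\left(r{\left(15 \right)} - G{\left(0,14 \right)}\right)^{2} = \left(2 \cdot 15 - \left(\left(-6\right) 0 + 2 \cdot 14\right)\right)^{2} = \left(30 - \left(0 + 28\right)\right)^{2} = \left(30 - 28\right)^{2} = 2^{2} = 4$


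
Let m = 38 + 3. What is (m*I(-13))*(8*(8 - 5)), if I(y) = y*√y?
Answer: -12792*I*√13 ≈ -46122.0*I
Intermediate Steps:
m = 41
I(y) = y^(3/2)
(m*I(-13))*(8*(8 - 5)) = (41*(-13)^(3/2))*(8*(8 - 5)) = (41*(-13*I*√13))*(8*3) = -533*I*√13*24 = -12792*I*√13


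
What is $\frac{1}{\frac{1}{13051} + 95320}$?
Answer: $\frac{13051}{1244021321} \approx 1.0491 \cdot 10^{-5}$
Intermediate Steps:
$\frac{1}{\frac{1}{13051} + 95320} = \frac{1}{\frac{1244021321}{13051}} = \frac{13051}{1244021321}$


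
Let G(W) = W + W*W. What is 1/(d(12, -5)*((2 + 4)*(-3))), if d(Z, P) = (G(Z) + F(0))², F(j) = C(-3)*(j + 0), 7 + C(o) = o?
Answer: -1/438048 ≈ -2.2829e-6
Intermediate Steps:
C(o) = -7 + o
G(W) = W + W²
F(j) = -10*j (F(j) = (-7 - 3)*(j + 0) = -10*j)
d(Z, P) = Z²*(1 + Z)² (d(Z, P) = (Z*(1 + Z) - 10*0)² = (Z*(1 + Z) + 0)² = (Z*(1 + Z))² = Z²*(1 + Z)²)
1/(d(12, -5)*((2 + 4)*(-3))) = 1/((12²*(1 + 12)²)*((2 + 4)*(-3))) = 1/((144*13²)*(6*(-3))) = 1/((144*169)*(-18)) = 1/(24336*(-18)) = 1/(-438048) = -1/438048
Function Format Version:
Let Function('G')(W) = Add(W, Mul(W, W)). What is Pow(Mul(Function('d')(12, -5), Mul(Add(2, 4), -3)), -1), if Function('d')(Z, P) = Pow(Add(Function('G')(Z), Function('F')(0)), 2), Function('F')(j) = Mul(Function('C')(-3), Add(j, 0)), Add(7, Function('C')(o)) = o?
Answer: Rational(-1, 438048) ≈ -2.2829e-6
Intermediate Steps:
Function('C')(o) = Add(-7, o)
Function('G')(W) = Add(W, Pow(W, 2))
Function('F')(j) = Mul(-10, j) (Function('F')(j) = Mul(Add(-7, -3), Add(j, 0)) = Mul(-10, j))
Function('d')(Z, P) = Mul(Pow(Z, 2), Pow(Add(1, Z), 2)) (Function('d')(Z, P) = Pow(Add(Mul(Z, Add(1, Z)), Mul(-10, 0)), 2) = Pow(Add(Mul(Z, Add(1, Z)), 0), 2) = Pow(Mul(Z, Add(1, Z)), 2) = Mul(Pow(Z, 2), Pow(Add(1, Z), 2)))
Pow(Mul(Function('d')(12, -5), Mul(Add(2, 4), -3)), -1) = Pow(Mul(Mul(Pow(12, 2), Pow(Add(1, 12), 2)), Mul(Add(2, 4), -3)), -1) = Pow(Mul(Mul(144, Pow(13, 2)), Mul(6, -3)), -1) = Pow(Mul(Mul(144, 169), -18), -1) = Pow(Mul(24336, -18), -1) = Pow(-438048, -1) = Rational(-1, 438048)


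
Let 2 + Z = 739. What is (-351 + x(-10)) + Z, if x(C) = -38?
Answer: 348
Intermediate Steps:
Z = 737 (Z = -2 + 739 = 737)
(-351 + x(-10)) + Z = (-351 - 38) + 737 = -389 + 737 = 348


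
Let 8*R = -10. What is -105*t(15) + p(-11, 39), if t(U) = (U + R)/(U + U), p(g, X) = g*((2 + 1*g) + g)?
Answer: 1375/8 ≈ 171.88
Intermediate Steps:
R = -5/4 (R = (⅛)*(-10) = -5/4 ≈ -1.2500)
p(g, X) = g*(2 + 2*g) (p(g, X) = g*((2 + g) + g) = g*(2 + 2*g))
t(U) = (-5/4 + U)/(2*U) (t(U) = (U - 5/4)/(U + U) = (-5/4 + U)/((2*U)) = (-5/4 + U)*(1/(2*U)) = (-5/4 + U)/(2*U))
-105*t(15) + p(-11, 39) = -105*(-5 + 4*15)/(8*15) + 2*(-11)*(1 - 11) = -105*(-5 + 60)/(8*15) + 2*(-11)*(-10) = -105*55/(8*15) + 220 = -105*11/24 + 220 = -385/8 + 220 = 1375/8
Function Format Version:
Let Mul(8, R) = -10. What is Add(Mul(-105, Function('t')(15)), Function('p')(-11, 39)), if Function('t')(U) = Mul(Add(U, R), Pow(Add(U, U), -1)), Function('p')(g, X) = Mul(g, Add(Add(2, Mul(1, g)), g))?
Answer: Rational(1375, 8) ≈ 171.88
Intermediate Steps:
R = Rational(-5, 4) (R = Mul(Rational(1, 8), -10) = Rational(-5, 4) ≈ -1.2500)
Function('p')(g, X) = Mul(g, Add(2, Mul(2, g))) (Function('p')(g, X) = Mul(g, Add(Add(2, g), g)) = Mul(g, Add(2, Mul(2, g))))
Function('t')(U) = Mul(Rational(1, 2), Pow(U, -1), Add(Rational(-5, 4), U)) (Function('t')(U) = Mul(Add(U, Rational(-5, 4)), Pow(Add(U, U), -1)) = Mul(Add(Rational(-5, 4), U), Pow(Mul(2, U), -1)) = Mul(Add(Rational(-5, 4), U), Mul(Rational(1, 2), Pow(U, -1))) = Mul(Rational(1, 2), Pow(U, -1), Add(Rational(-5, 4), U)))
Add(Mul(-105, Function('t')(15)), Function('p')(-11, 39)) = Add(Mul(-105, Mul(Rational(1, 8), Pow(15, -1), Add(-5, Mul(4, 15)))), Mul(2, -11, Add(1, -11))) = Add(Mul(-105, Mul(Rational(1, 8), Rational(1, 15), Add(-5, 60))), Mul(2, -11, -10)) = Add(Mul(-105, Mul(Rational(1, 8), Rational(1, 15), 55)), 220) = Add(Mul(-105, Rational(11, 24)), 220) = Add(Rational(-385, 8), 220) = Rational(1375, 8)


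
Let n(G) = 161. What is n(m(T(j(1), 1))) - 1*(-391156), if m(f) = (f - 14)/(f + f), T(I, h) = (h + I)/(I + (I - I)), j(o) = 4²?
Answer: 391317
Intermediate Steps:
j(o) = 16
T(I, h) = (I + h)/I (T(I, h) = (I + h)/(I + 0) = (I + h)/I)
m(f) = (-14 + f)/(2*f) (m(f) = (-14 + f)/((2*f)) = (-14 + f)*(1/(2*f)) = (-14 + f)/(2*f))
n(m(T(j(1), 1))) - 1*(-391156) = 161 - 1*(-391156) = 161 + 391156 = 391317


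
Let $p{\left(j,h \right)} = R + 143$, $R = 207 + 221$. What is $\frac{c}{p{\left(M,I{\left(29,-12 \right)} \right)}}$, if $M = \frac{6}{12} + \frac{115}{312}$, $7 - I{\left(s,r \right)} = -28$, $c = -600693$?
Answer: $- \frac{600693}{571} \approx -1052.0$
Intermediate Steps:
$R = 428$
$I{\left(s,r \right)} = 35$ ($I{\left(s,r \right)} = 7 - -28 = 7 + 28 = 35$)
$M = \frac{271}{312}$ ($M = 6 \cdot \frac{1}{12} + 115 \cdot \frac{1}{312} = \frac{1}{2} + \frac{115}{312} = \frac{271}{312} \approx 0.86859$)
$p{\left(j,h \right)} = 571$ ($p{\left(j,h \right)} = 428 + 143 = 571$)
$\frac{c}{p{\left(M,I{\left(29,-12 \right)} \right)}} = - \frac{600693}{571}$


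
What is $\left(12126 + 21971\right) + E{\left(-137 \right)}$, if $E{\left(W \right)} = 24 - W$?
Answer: $34258$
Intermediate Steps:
$\left(12126 + 21971\right) + E{\left(-137 \right)} = \left(12126 + 21971\right) + \left(24 - -137\right) = 34097 + \left(24 + 137\right) = 34097 + 161 = 34258$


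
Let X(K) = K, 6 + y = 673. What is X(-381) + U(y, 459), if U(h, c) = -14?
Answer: -395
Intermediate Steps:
y = 667 (y = -6 + 673 = 667)
X(-381) + U(y, 459) = -381 - 14 = -395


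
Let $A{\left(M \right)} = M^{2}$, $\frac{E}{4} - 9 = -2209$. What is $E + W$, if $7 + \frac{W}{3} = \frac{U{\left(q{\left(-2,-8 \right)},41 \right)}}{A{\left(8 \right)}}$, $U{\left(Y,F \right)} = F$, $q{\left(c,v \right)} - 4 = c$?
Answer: $- \frac{564421}{64} \approx -8819.1$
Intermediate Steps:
$E = -8800$ ($E = 36 + 4 \left(-2209\right) = 36 - 8836 = -8800$)
$q{\left(c,v \right)} = 4 + c$
$W = - \frac{1221}{64}$ ($W = -21 + 3 \frac{41}{8^{2}} = -21 + 3 \cdot \frac{41}{64} = -21 + \frac{123}{64} = - \frac{1221}{64} \approx -19.078$)
$E + W = -8800 - \frac{1221}{64} = - \frac{564421}{64}$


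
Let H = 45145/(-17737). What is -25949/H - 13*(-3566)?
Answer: 2553089323/45145 ≈ 56553.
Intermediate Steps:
H = -45145/17737 (H = 45145*(-1/17737) = -45145/17737 ≈ -2.5452)
-25949/H - 13*(-3566) = -25949/(-45145/17737) - 13*(-3566) = -25949*(-17737/45145) + 46358 = 460257413/45145 + 46358 = 2553089323/45145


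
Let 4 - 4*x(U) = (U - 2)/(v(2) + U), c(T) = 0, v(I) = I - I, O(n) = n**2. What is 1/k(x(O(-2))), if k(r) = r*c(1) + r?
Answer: 8/7 ≈ 1.1429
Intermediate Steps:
v(I) = 0
x(U) = 1 - (-2 + U)/(4*U) (x(U) = 1 - (U - 2)/(4*(0 + U)) = 1 - (-2 + U)/(4*U))
k(r) = r (k(r) = r*0 + r = 0 + r = r)
1/k(x(O(-2))) = 1/((2 + 3*(-2)**2)/(4*((-2)**2))) = 1/((1/4)*(2 + 3*4)/4) = 1/((1/4)*(1/4)*(2 + 12)) = 1/((1/4)*(1/4)*14) = 1/(7/8) = 8/7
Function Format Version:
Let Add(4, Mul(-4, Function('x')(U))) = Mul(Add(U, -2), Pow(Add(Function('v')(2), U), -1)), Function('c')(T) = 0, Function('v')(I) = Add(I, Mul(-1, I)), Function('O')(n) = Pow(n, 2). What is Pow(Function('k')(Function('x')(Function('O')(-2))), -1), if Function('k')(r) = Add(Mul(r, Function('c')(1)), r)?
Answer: Rational(8, 7) ≈ 1.1429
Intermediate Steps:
Function('v')(I) = 0
Function('x')(U) = Add(1, Mul(Rational(-1, 4), Pow(U, -1), Add(-2, U))) (Function('x')(U) = Add(1, Mul(Rational(-1, 4), Mul(Add(U, -2), Pow(Add(0, U), -1)))) = Add(1, Mul(Rational(-1, 4), Mul(Add(-2, U), Pow(U, -1)))) = Add(1, Mul(Rational(-1, 4), Mul(Pow(U, -1), Add(-2, U)))) = Add(1, Mul(Rational(-1, 4), Pow(U, -1), Add(-2, U))))
Function('k')(r) = r (Function('k')(r) = Add(Mul(r, 0), r) = Add(0, r) = r)
Pow(Function('k')(Function('x')(Function('O')(-2))), -1) = Pow(Mul(Rational(1, 4), Pow(Pow(-2, 2), -1), Add(2, Mul(3, Pow(-2, 2)))), -1) = Pow(Mul(Rational(1, 4), Pow(4, -1), Add(2, Mul(3, 4))), -1) = Pow(Mul(Rational(1, 4), Rational(1, 4), Add(2, 12)), -1) = Pow(Mul(Rational(1, 4), Rational(1, 4), 14), -1) = Pow(Rational(7, 8), -1) = Rational(8, 7)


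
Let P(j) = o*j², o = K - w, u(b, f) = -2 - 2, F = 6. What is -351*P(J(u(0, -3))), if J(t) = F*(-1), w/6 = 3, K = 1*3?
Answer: 189540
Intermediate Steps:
K = 3
w = 18 (w = 6*3 = 18)
u(b, f) = -4
o = -15 (o = 3 - 1*18 = 3 - 18 = -15)
J(t) = -6 (J(t) = 6*(-1) = -6)
P(j) = -15*j²
-351*P(J(u(0, -3))) = -(-5265)*(-6)² = -(-5265)*36 = -351*(-540) = 189540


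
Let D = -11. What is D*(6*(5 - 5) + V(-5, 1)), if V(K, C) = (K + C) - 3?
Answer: 77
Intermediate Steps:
V(K, C) = -3 + C + K (V(K, C) = (C + K) - 3 = -3 + C + K)
D*(6*(5 - 5) + V(-5, 1)) = -11*(6*(5 - 5) + (-3 + 1 - 5)) = -11*(6*0 - 7) = -11*(0 - 7) = -11*(-7) = 77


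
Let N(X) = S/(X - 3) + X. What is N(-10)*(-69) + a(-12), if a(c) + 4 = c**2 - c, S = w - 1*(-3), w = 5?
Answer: 11498/13 ≈ 884.46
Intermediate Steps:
S = 8 (S = 5 - 1*(-3) = 5 + 3 = 8)
a(c) = -4 + c**2 - c (a(c) = -4 + (c**2 - c) = -4 + c**2 - c)
N(X) = X + 8/(-3 + X) (N(X) = 8/(X - 3) + X = 8/(-3 + X) + X = X + 8/(-3 + X))
N(-10)*(-69) + a(-12) = ((8 + (-10)**2 - 3*(-10))/(-3 - 10))*(-69) + (-4 + (-12)**2 - 1*(-12)) = ((8 + 100 + 30)/(-13))*(-69) + (-4 + 144 + 12) = -1/13*138*(-69) + 152 = -138/13*(-69) + 152 = 9522/13 + 152 = 11498/13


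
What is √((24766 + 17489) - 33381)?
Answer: 3*√986 ≈ 94.202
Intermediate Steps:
√((24766 + 17489) - 33381) = √(42255 - 33381) = √8874 = 3*√986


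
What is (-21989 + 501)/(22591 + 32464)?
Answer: -21488/55055 ≈ -0.39030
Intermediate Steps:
(-21989 + 501)/(22591 + 32464) = -21488/55055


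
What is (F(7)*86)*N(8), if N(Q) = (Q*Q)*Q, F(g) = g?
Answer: 308224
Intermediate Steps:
N(Q) = Q³ (N(Q) = Q²*Q = Q³)
(F(7)*86)*N(8) = (7*86)*8³ = 602*512 = 308224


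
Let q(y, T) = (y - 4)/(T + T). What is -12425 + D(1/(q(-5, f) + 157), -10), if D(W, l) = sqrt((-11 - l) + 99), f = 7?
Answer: -12425 + 7*sqrt(2) ≈ -12415.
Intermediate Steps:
q(y, T) = (-4 + y)/(2*T) (q(y, T) = (-4 + y)/((2*T)) = (-4 + y)*(1/(2*T)) = (-4 + y)/(2*T))
D(W, l) = sqrt(88 - l)
-12425 + D(1/(q(-5, f) + 157), -10) = -12425 + sqrt(88 - 1*(-10)) = -12425 + sqrt(88 + 10) = -12425 + sqrt(98) = -12425 + 7*sqrt(2)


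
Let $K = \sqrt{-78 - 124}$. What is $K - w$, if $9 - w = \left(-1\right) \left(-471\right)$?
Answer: $462 + i \sqrt{202} \approx 462.0 + 14.213 i$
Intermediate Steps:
$w = -462$ ($w = 9 - \left(-1\right) \left(-471\right) = 9 - 471 = -462$)
$K = i \sqrt{202}$ ($K = \sqrt{-202} = i \sqrt{202} \approx 14.213 i$)
$K - w = i \sqrt{202} - -462 = i \sqrt{202} + 462 = 462 + i \sqrt{202}$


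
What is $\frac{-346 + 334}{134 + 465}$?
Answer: $- \frac{12}{599} \approx -0.020033$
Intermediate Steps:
$\frac{-346 + 334}{134 + 465} = - \frac{12}{599}$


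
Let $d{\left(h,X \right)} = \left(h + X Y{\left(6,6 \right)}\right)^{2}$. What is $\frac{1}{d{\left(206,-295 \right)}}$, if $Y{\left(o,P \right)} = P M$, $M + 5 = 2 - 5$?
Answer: $\frac{1}{206381956} \approx 4.8454 \cdot 10^{-9}$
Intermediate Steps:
$M = -8$ ($M = -5 + \left(2 - 5\right) = -5 - 3 = -8$)
$Y{\left(o,P \right)} = - 8 P$ ($Y{\left(o,P \right)} = P \left(-8\right) = - 8 P$)
$d{\left(h,X \right)} = \left(h - 48 X\right)^{2}$ ($d{\left(h,X \right)} = \left(h + X \left(\left(-8\right) 6\right)\right)^{2} = \left(h + X \left(-48\right)\right)^{2} = \left(h - 48 X\right)^{2}$)
$\frac{1}{d{\left(206,-295 \right)}} = \frac{1}{\left(\left(-1\right) 206 + 48 \left(-295\right)\right)^{2}} = \frac{1}{\left(-206 - 14160\right)^{2}} = \frac{1}{\left(-14366\right)^{2}} = \frac{1}{206381956}$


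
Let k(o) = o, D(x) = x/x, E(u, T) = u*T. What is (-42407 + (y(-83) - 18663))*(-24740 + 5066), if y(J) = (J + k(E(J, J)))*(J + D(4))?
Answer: 12181393188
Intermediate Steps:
E(u, T) = T*u
D(x) = 1
y(J) = (1 + J)*(J + J²) (y(J) = (J + J*J)*(J + 1) = (J + J²)*(1 + J) = (1 + J)*(J + J²))
(-42407 + (y(-83) - 18663))*(-24740 + 5066) = (-42407 + (-83*(1 + (-83)² + 2*(-83)) - 18663))*(-24740 + 5066) = (-42407 + (-83*(1 + 6889 - 166) - 18663))*(-19674) = (-42407 + (-83*6724 - 18663))*(-19674) = (-42407 + (-558092 - 18663))*(-19674) = (-42407 - 576755)*(-19674) = -619162*(-19674) = 12181393188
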